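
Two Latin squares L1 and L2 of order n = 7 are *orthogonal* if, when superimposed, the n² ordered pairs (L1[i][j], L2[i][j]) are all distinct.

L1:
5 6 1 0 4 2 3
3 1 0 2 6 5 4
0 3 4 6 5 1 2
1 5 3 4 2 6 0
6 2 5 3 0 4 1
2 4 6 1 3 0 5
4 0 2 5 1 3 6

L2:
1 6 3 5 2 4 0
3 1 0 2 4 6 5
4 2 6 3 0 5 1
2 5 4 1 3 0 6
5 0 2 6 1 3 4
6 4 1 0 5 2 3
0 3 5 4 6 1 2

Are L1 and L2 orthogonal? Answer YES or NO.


Form the n² = 49 superimposed pairs (L1[i][j], L2[i][j]), row by row (rows and columns indexed from 0):
row 0: (5,1) (6,6) (1,3) (0,5) (4,2) (2,4) (3,0)
row 1: (3,3) (1,1) (0,0) (2,2) (6,4) (5,6) (4,5)
row 2: (0,4) (3,2) (4,6) (6,3) (5,0) (1,5) (2,1)
row 3: (1,2) (5,5) (3,4) (4,1) (2,3) (6,0) (0,6)
row 4: (6,5) (2,0) (5,2) (3,6) (0,1) (4,3) (1,4)
row 5: (2,6) (4,4) (6,1) (1,0) (3,5) (0,2) (5,3)
row 6: (4,0) (0,3) (2,5) (5,4) (1,6) (3,1) (6,2)
Orthogonality requires all 49 pairs distinct.
Check by first coordinate: for each symbol s of L1, list the L2 entries in the n cells where L1 = s; they must all differ.
  L1 = 0: L2 entries (in reading order) 5, 0, 4, 6, 1, 2, 3 — all 7 distinct ✓
  L1 = 1: L2 entries (in reading order) 3, 1, 5, 2, 4, 0, 6 — all 7 distinct ✓
  L1 = 2: L2 entries (in reading order) 4, 2, 1, 3, 0, 6, 5 — all 7 distinct ✓
  L1 = 3: L2 entries (in reading order) 0, 3, 2, 4, 6, 5, 1 — all 7 distinct ✓
  L1 = 4: L2 entries (in reading order) 2, 5, 6, 1, 3, 4, 0 — all 7 distinct ✓
  L1 = 5: L2 entries (in reading order) 1, 6, 0, 5, 2, 3, 4 — all 7 distinct ✓
  L1 = 6: L2 entries (in reading order) 6, 4, 3, 0, 5, 1, 2 — all 7 distinct ✓
Every symbol of L1 meets every symbol of L2 exactly once, so all 49 pairs are distinct (49 of 49).
Conclusion: YES.

YES


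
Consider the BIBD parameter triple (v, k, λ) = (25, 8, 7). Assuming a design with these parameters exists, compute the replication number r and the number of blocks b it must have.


Any 2-(v, k, λ) BIBD satisfies two necessary conditions:
  (i)  Each point sits in r blocks, and counting incidences through any fixed point gives r(k − 1) = λ(v − 1), so r = λ(v − 1)/(k − 1).
  (ii) Total incidences bk = vr, so b = vr/k.
Step 1: r = λ(v − 1)/(k − 1) = 7·(25 − 1)/(8 − 1) = 7·24/7 = 168/7 = 24.
Step 2: b = vr/k = 25·24/8 = 600/8 = 75.
Check integrality: r = 24 ∈ Z ✓, b = 75 ∈ Z ✓.
(These identities are necessary conditions: they determine r and b for any design with these parameters, but do not by themselves prove that one exists.)

r = 24, b = 75.


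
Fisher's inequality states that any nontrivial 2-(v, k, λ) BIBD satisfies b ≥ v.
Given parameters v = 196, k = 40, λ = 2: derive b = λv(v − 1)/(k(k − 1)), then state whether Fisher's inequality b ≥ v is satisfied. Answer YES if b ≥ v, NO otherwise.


r = λ(v − 1)/(k − 1) = 2·195/39 = 10.
b = vr/k = 196·10/40 = 49.
Fisher's inequality: b ≥ v ⇔ 49 ≥ 196? NO.

NO


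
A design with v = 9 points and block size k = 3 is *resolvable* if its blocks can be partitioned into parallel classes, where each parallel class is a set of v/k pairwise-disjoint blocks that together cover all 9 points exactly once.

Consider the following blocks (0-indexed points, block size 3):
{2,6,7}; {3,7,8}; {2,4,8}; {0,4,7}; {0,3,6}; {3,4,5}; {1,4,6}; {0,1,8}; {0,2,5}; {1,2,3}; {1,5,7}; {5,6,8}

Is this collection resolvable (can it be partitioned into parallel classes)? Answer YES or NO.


v = 9, block size k = 3, number of blocks = 12.
For resolvability, blocks must partition into parallel classes of size v/k = 3.
Total blocks must therefore be a multiple of 3: 12 = 3·4 + 0 ⇒ divisible ✓.
Greedy packing gives 4 candidate class(es). Each should be a full parallel class (size 3, covers all 9 points).
  Class 1 (3 blocks): {2,6,7}; {3,4,5}; {0,1,8}. Points covered: [0, 1, 2, 3, 4, 5, 6, 7, 8].
  Class 2 (3 blocks): {3,7,8}; {1,4,6}; {0,2,5}. Points covered: [0, 1, 2, 3, 4, 5, 6, 7, 8].
  Class 3 (3 blocks): {2,4,8}; {0,3,6}; {1,5,7}. Points covered: [0, 1, 2, 3, 4, 5, 6, 7, 8].
  Class 4 (3 blocks): {0,4,7}; {1,2,3}; {5,6,8}. Points covered: [0, 1, 2, 3, 4, 5, 6, 7, 8].
All classes full (size 3)? YES. All classes cover every point? YES.
Resolvable? YES.

YES


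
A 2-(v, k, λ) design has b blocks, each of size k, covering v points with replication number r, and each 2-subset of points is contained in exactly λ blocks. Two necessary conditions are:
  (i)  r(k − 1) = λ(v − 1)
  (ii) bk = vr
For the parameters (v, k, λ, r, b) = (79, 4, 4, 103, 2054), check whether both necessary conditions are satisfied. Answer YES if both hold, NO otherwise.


Condition (i): r(k − 1) = 103·3 = 309; λ(v − 1) = 4·78 = 312. Match? NO.
Condition (ii): bk = 2054·4 = 8216; vr = 79·103 = 8137. Match? NO.
Both conditions hold? NO.

NO


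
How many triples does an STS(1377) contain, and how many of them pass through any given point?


An STS(v) is a 2-(v, 3, 1) BIBD: block size k = 3, λ = 1.
Replication: r(k − 1) = λ(v − 1) ⇒ r·2 = 1377 − 1 = 1376 ⇒ r = 688.
Block count: b = v(v − 1)/6 = 1377·1376/6 = 1894752/6 = 315792.

r = 688, b = 315792.


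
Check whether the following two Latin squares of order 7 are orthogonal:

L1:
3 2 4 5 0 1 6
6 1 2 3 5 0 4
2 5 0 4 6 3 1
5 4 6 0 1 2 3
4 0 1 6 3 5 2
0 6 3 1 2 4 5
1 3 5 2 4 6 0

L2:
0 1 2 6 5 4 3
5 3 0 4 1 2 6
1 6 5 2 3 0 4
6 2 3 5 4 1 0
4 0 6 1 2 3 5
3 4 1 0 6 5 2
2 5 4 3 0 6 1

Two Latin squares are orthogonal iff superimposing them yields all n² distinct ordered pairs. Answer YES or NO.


Form the n² = 49 superimposed pairs (L1[i][j], L2[i][j]), row by row (rows and columns indexed from 0):
row 0: (3,0) (2,1) (4,2) (5,6) (0,5) (1,4) (6,3)
row 1: (6,5) (1,3) (2,0) (3,4) (5,1) (0,2) (4,6)
row 2: (2,1) (5,6) (0,5) (4,2) (6,3) (3,0) (1,4)
row 3: (5,6) (4,2) (6,3) (0,5) (1,4) (2,1) (3,0)
row 4: (4,4) (0,0) (1,6) (6,1) (3,2) (5,3) (2,5)
row 5: (0,3) (6,4) (3,1) (1,0) (2,6) (4,5) (5,2)
row 6: (1,2) (3,5) (5,4) (2,3) (4,0) (6,6) (0,1)
Orthogonality requires all 49 pairs distinct.
But the pair (2,1) repeats: cell (0,1) has L1 = 2, L2 = 1, and cell (2,0) has L1 = 2, L2 = 1.
A repeated pair means some other pair never occurs (only 35 distinct pairs out of 49), so the squares are not orthogonal.
Conclusion: NO.

NO


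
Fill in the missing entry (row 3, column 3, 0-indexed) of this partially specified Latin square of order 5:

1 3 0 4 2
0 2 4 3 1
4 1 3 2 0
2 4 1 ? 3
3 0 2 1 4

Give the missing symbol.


Row 3 contains symbols [1, 2, 3, 4] — missing [0].
Column 3 contains symbols [1, 2, 3, 4] — missing [0].
The missing symbol must appear in both missing sets; intersection = [0].
Therefore the hidden value is 0.

Missing value = 0.


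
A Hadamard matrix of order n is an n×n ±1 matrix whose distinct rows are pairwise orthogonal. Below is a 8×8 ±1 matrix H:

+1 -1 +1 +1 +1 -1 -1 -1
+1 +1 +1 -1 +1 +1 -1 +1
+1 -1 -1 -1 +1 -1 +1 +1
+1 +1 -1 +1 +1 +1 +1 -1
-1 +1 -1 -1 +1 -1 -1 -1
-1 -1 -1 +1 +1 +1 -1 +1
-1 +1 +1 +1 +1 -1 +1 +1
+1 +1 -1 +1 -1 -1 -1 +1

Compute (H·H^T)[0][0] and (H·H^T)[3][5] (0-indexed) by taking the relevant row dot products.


Row 0 of H: [1, -1, 1, 1, 1, -1, -1, -1].
Row 3 of H: [1, 1, -1, 1, 1, 1, 1, -1].
Row 5 of H: [-1, -1, -1, 1, 1, 1, -1, 1].
(H·H^T)[0][0] = Σ_j H[0][j]·H[0][j] = (1)² + (-1)² + (1)² + (1)² + (1)² + (-1)² + (-1)² + (-1)² = 1 + 1 + 1 + 1 + 1 + 1 + 1 + 1 = 8.
(H·H^T)[3][5] = Σ_j H[3][j]·H[5][j] = (1)·(-1) + (1)·(-1) + (-1)·(-1) + (1)·(1) + (1)·(1) + (1)·(1) + (1)·(-1) + (-1)·(1) = -1 + -1 + 1 + 1 + 1 + 1 + -1 + -1 = 0.
So rows 3 and 5 are orthogonal; the diagonal entry equals n = 8.

(0,0) entry = 8; (3,5) entry = 0.


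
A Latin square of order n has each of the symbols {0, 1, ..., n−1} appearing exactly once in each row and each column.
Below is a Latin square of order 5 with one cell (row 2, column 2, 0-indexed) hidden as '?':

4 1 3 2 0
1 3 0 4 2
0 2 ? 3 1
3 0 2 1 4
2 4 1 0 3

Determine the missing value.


Row 2 contains symbols [0, 1, 2, 3] — missing [4].
Column 2 contains symbols [0, 1, 2, 3] — missing [4].
The missing symbol must appear in both missing sets; intersection = [4].
Therefore the hidden value is 4.

Missing value = 4.


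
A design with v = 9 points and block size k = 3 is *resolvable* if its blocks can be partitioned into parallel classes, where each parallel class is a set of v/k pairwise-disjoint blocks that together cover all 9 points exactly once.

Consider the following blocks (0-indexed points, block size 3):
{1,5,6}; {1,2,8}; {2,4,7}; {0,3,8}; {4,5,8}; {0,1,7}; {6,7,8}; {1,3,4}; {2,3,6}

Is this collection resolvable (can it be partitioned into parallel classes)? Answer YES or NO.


v = 9, block size k = 3, number of blocks = 9.
For resolvability, blocks must partition into parallel classes of size v/k = 3.
Total blocks must therefore be a multiple of 3: 9 = 3·3 + 0 ⇒ divisible ✓.
Consider block {1,2,8}. It intersects every other block in the collection, so no parallel class of size 3 can contain it.
Since every block must belong to some parallel class in a resolution, the collection cannot be partitioned into parallel classes.
Resolvable? NO.

NO


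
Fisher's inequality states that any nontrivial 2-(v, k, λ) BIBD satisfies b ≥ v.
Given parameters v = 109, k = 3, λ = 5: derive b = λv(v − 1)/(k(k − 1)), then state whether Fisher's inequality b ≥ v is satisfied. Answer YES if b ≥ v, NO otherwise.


r = λ(v − 1)/(k − 1) = 5·108/2 = 270.
b = vr/k = 109·270/3 = 9810.
Fisher's inequality: b ≥ v ⇔ 9810 ≥ 109? YES.

YES


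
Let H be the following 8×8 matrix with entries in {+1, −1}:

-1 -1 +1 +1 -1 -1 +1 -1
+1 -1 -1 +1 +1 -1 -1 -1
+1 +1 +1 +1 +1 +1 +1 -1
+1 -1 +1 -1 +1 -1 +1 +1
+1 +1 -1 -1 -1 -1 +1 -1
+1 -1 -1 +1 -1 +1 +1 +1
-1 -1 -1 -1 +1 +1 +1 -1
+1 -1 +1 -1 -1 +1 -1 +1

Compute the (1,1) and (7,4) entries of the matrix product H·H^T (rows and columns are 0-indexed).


Row 1 of H: [1, -1, -1, 1, 1, -1, -1, -1].
Row 4 of H: [1, 1, -1, -1, -1, -1, 1, -1].
Row 7 of H: [1, -1, 1, -1, -1, 1, -1, 1].
(H·H^T)[1][1] = Σ_j H[1][j]·H[1][j] = (1)² + (-1)² + (-1)² + (1)² + (1)² + (-1)² + (-1)² + (-1)² = 1 + 1 + 1 + 1 + 1 + 1 + 1 + 1 = 8.
(H·H^T)[7][4] = Σ_j H[7][j]·H[4][j] = (1)·(1) + (-1)·(1) + (1)·(-1) + (-1)·(-1) + (-1)·(-1) + (1)·(-1) + (-1)·(1) + (1)·(-1) = 1 + -1 + -1 + 1 + 1 + -1 + -1 + -1 = -2.
Rows 7 and 4 are not orthogonal (dot product = -2 ≠ 0), so H is not a Hadamard matrix.

(1,1) entry = 8; (7,4) entry = -2.


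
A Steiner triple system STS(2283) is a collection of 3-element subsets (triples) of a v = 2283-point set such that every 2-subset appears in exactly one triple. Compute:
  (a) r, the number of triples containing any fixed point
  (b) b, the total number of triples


An STS(v) is a 2-(v, 3, 1) BIBD: block size k = 3, λ = 1.
Replication: r(k − 1) = λ(v − 1) ⇒ r·2 = 2283 − 1 = 2282 ⇒ r = 1141.
Block count: bk = vr ⇒ b·3 = 2283·1141 = 2604903 ⇒ b = 868301.
(Check via b = v(v − 1)/6 = 2283·2282/6 = 5209806/6 = 868301.)

r = 1141, b = 868301.


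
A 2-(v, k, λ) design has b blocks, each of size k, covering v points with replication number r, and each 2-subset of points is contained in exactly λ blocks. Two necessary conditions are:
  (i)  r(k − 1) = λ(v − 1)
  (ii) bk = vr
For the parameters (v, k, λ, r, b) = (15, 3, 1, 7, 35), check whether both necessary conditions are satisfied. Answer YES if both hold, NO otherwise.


Condition (i): r(k − 1) = 7·2 = 14; λ(v − 1) = 1·14 = 14. Match? YES.
Condition (ii): bk = 35·3 = 105; vr = 15·7 = 105. Match? YES.
Both conditions hold? YES.

YES


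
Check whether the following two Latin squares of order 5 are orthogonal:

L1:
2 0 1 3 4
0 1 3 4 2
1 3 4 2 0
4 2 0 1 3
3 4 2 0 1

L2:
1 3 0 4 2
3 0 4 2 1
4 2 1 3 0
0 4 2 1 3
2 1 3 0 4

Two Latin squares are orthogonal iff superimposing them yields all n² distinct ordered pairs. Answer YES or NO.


Form the n² = 25 superimposed pairs (L1[i][j], L2[i][j]), row by row (rows and columns indexed from 0):
row 0: (2,1) (0,3) (1,0) (3,4) (4,2)
row 1: (0,3) (1,0) (3,4) (4,2) (2,1)
row 2: (1,4) (3,2) (4,1) (2,3) (0,0)
row 3: (4,0) (2,4) (0,2) (1,1) (3,3)
row 4: (3,2) (4,1) (2,3) (0,0) (1,4)
Orthogonality requires all 25 pairs distinct.
But the pair (0,3) repeats: cell (0,1) has L1 = 0, L2 = 3, and cell (1,0) has L1 = 0, L2 = 3.
A repeated pair means some other pair never occurs (only 15 distinct pairs out of 25), so the squares are not orthogonal.
Conclusion: NO.

NO


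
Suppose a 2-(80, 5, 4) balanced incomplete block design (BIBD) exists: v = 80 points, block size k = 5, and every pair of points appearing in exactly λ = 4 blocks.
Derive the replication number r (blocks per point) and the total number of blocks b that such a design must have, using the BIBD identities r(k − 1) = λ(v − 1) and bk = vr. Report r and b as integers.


Any 2-(v, k, λ) BIBD satisfies two necessary conditions:
  (i)  Each point sits in r blocks, and counting incidences through any fixed point gives r(k − 1) = λ(v − 1), so r = λ(v − 1)/(k − 1).
  (ii) Total incidences bk = vr, so b = vr/k.
Step 1: r = λ(v − 1)/(k − 1) = 4·(80 − 1)/(5 − 1) = 4·79/4 = 316/4 = 79.
Step 2: b = vr/k = 80·79/5 = 6320/5 = 1264.
Check integrality: r = 79 ∈ Z ✓, b = 1264 ∈ Z ✓.
(These identities are necessary conditions: they determine r and b for any design with these parameters, but do not by themselves prove that one exists.)

r = 79, b = 1264.


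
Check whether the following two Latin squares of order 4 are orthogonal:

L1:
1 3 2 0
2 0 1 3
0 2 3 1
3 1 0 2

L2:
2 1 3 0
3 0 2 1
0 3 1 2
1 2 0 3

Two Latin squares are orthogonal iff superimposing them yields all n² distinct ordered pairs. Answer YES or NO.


Form the n² = 16 superimposed pairs (L1[i][j], L2[i][j]), row by row (rows and columns indexed from 0):
row 0: (1,2) (3,1) (2,3) (0,0)
row 1: (2,3) (0,0) (1,2) (3,1)
row 2: (0,0) (2,3) (3,1) (1,2)
row 3: (3,1) (1,2) (0,0) (2,3)
Orthogonality requires all 16 pairs distinct.
But the pair (2,3) repeats: cell (0,2) has L1 = 2, L2 = 3, and cell (1,0) has L1 = 2, L2 = 3.
A repeated pair means some other pair never occurs (only 4 distinct pairs out of 16), so the squares are not orthogonal.
Conclusion: NO.

NO


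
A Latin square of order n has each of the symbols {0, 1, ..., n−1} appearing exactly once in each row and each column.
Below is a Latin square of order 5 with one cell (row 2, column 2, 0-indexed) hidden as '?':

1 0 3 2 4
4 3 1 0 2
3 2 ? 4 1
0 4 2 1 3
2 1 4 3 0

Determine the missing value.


Row 2 contains symbols [1, 2, 3, 4] — missing [0].
Column 2 contains symbols [1, 2, 3, 4] — missing [0].
The missing symbol must appear in both missing sets; intersection = [0].
Therefore the hidden value is 0.

Missing value = 0.


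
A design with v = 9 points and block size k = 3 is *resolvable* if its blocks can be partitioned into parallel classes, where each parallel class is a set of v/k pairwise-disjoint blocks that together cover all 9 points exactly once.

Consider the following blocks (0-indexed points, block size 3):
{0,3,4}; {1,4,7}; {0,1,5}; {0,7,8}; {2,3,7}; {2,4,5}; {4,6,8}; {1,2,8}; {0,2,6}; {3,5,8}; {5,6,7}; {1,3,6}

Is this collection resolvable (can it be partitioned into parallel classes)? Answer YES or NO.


v = 9, block size k = 3, number of blocks = 12.
For resolvability, blocks must partition into parallel classes of size v/k = 3.
Total blocks must therefore be a multiple of 3: 12 = 3·4 + 0 ⇒ divisible ✓.
Greedy packing gives 4 candidate class(es). Each should be a full parallel class (size 3, covers all 9 points).
  Class 1 (3 blocks): {0,3,4}; {1,2,8}; {5,6,7}. Points covered: [0, 1, 2, 3, 4, 5, 6, 7, 8].
  Class 2 (3 blocks): {1,4,7}; {0,2,6}; {3,5,8}. Points covered: [0, 1, 2, 3, 4, 5, 6, 7, 8].
  Class 3 (3 blocks): {0,1,5}; {2,3,7}; {4,6,8}. Points covered: [0, 1, 2, 3, 4, 5, 6, 7, 8].
  Class 4 (3 blocks): {0,7,8}; {2,4,5}; {1,3,6}. Points covered: [0, 1, 2, 3, 4, 5, 6, 7, 8].
All classes full (size 3)? YES. All classes cover every point? YES.
Resolvable? YES.

YES


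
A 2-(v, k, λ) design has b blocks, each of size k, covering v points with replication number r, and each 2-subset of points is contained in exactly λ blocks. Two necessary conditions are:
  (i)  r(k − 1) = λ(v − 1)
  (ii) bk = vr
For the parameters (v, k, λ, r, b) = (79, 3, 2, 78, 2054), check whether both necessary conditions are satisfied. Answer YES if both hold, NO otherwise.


Condition (i): r(k − 1) = 78·2 = 156; λ(v − 1) = 2·78 = 156. Match? YES.
Condition (ii): bk = 2054·3 = 6162; vr = 79·78 = 6162. Match? YES.
Both conditions hold? YES.

YES


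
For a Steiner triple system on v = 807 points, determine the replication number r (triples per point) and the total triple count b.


An STS(v) is a 2-(v, 3, 1) BIBD: block size k = 3, λ = 1.
Replication: r(k − 1) = λ(v − 1) ⇒ r·2 = 807 − 1 = 806 ⇒ r = 403.
Block count: bk = vr ⇒ b·3 = 807·403 = 325221 ⇒ b = 108407.

r = 403, b = 108407.


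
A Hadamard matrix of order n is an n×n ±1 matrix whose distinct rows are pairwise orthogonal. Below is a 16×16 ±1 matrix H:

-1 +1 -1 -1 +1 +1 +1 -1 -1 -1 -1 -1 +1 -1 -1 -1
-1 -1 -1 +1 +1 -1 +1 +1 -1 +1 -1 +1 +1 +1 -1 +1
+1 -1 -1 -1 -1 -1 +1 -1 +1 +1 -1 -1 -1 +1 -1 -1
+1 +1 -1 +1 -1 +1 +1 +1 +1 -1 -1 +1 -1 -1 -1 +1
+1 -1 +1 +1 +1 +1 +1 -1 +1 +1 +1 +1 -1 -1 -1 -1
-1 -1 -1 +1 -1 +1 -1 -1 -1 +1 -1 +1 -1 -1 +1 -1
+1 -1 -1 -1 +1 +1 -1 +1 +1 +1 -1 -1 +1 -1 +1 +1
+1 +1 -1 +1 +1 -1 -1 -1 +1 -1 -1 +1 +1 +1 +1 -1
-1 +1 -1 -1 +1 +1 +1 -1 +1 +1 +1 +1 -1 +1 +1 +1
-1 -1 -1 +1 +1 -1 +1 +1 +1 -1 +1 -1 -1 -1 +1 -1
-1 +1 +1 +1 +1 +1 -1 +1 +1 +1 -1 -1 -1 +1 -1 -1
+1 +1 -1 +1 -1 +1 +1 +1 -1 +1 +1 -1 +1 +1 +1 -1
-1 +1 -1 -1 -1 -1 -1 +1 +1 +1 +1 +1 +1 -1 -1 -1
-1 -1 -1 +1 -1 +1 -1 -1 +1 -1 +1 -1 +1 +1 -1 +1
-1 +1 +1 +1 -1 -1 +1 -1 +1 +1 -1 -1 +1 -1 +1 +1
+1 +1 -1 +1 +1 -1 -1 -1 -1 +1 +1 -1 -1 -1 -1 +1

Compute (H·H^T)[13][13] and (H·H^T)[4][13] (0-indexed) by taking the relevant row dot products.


Row 4 of H: [1, -1, 1, 1, 1, 1, 1, -1, 1, 1, 1, 1, -1, -1, -1, -1].
Row 13 of H: [-1, -1, -1, 1, -1, 1, -1, -1, 1, -1, 1, -1, 1, 1, -1, 1].
(H·H^T)[13][13] = Σ_j H[13][j]·H[13][j] = (-1)² + (-1)² + (-1)² + (1)² + (-1)² + (1)² + (-1)² + (-1)² + (1)² + (-1)² + (1)² + (-1)² + (1)² + (1)² + (-1)² + (1)² = 1 + 1 + 1 + 1 + 1 + 1 + 1 + 1 + 1 + 1 + 1 + 1 + 1 + 1 + 1 + 1 = 16.
(H·H^T)[4][13] = Σ_j H[4][j]·H[13][j] = (1)·(-1) + (-1)·(-1) + (1)·(-1) + (1)·(1) + (1)·(-1) + (1)·(1) + (1)·(-1) + (-1)·(-1) + (1)·(1) + (1)·(-1) + (1)·(1) + (1)·(-1) + (-1)·(1) + (-1)·(1) + (-1)·(-1) + (-1)·(1) = -1 + 1 + -1 + 1 + -1 + 1 + -1 + 1 + 1 + -1 + 1 + -1 + -1 + -1 + 1 + -1 = -2.
Rows 4 and 13 are not orthogonal (dot product = -2 ≠ 0), so H is not a Hadamard matrix.

(13,13) entry = 16; (4,13) entry = -2.


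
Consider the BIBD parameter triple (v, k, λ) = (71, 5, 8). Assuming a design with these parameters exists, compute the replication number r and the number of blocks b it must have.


Any 2-(v, k, λ) BIBD satisfies two necessary conditions:
  (i)  Each point sits in r blocks, and counting incidences through any fixed point gives r(k − 1) = λ(v − 1), so r = λ(v − 1)/(k − 1).
  (ii) Total incidences bk = vr, so b = vr/k.
Step 1: r = λ(v − 1)/(k − 1) = 8·(71 − 1)/(5 − 1) = 8·70/4 = 560/4 = 140.
Step 2: b = vr/k = 71·140/5 = 9940/5 = 1988.
Check integrality: r = 140 ∈ Z ✓, b = 1988 ∈ Z ✓.
(These identities are necessary conditions: they determine r and b for any design with these parameters, but do not by themselves prove that one exists.)

r = 140, b = 1988.


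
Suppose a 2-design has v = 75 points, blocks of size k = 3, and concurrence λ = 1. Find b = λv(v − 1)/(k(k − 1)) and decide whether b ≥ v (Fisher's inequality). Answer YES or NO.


b = λv(v − 1)/(k(k − 1)) = 1·75·74/(3·2) = 5550/6 = 925.
Compare with v = 75: b ≥ v, so Fisher's inequality holds.

YES


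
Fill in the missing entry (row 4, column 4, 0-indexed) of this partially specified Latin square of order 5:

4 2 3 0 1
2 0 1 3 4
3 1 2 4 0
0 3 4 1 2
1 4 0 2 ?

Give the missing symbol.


Row 4 contains symbols [0, 1, 2, 4] — missing [3].
Column 4 contains symbols [0, 1, 2, 4] — missing [3].
The missing symbol must appear in both missing sets; intersection = [3].
Therefore the hidden value is 3.

Missing value = 3.


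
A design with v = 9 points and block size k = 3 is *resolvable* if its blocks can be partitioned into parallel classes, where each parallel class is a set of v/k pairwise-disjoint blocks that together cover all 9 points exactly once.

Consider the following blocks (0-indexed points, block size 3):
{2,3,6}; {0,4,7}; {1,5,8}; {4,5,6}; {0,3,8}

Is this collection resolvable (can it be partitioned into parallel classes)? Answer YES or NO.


v = 9, block size k = 3, number of blocks = 5.
For resolvability, blocks must partition into parallel classes of size v/k = 3.
Total blocks must therefore be a multiple of 3: 5 = 3·1 + 2 ⇒ not divisible ✗.
Resolvable? NO.

NO


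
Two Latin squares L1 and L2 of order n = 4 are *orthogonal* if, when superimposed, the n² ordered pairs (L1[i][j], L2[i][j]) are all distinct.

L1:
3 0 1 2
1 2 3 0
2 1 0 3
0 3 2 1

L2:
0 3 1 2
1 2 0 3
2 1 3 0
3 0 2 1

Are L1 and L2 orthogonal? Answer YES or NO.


Form the n² = 16 superimposed pairs (L1[i][j], L2[i][j]), row by row (rows and columns indexed from 0):
row 0: (3,0) (0,3) (1,1) (2,2)
row 1: (1,1) (2,2) (3,0) (0,3)
row 2: (2,2) (1,1) (0,3) (3,0)
row 3: (0,3) (3,0) (2,2) (1,1)
Orthogonality requires all 16 pairs distinct.
But the pair (1,1) repeats: cell (0,2) has L1 = 1, L2 = 1, and cell (1,0) has L1 = 1, L2 = 1.
A repeated pair means some other pair never occurs (only 4 distinct pairs out of 16), so the squares are not orthogonal.
Conclusion: NO.

NO


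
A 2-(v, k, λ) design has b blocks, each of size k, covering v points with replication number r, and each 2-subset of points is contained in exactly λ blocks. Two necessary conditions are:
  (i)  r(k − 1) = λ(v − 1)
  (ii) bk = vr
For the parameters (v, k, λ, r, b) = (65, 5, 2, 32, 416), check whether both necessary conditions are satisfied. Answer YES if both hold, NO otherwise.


Condition (i): r(k − 1) = 32·4 = 128; λ(v − 1) = 2·64 = 128. Match? YES.
Condition (ii): bk = 416·5 = 2080; vr = 65·32 = 2080. Match? YES.
Both conditions hold? YES.

YES


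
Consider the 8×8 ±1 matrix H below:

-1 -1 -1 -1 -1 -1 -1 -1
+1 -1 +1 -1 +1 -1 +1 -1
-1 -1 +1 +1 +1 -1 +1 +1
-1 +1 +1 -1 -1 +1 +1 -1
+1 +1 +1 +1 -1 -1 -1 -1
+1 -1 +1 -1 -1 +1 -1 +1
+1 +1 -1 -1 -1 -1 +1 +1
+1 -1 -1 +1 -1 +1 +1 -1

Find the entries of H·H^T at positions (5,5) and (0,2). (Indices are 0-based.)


Row 0 of H: [-1, -1, -1, -1, -1, -1, -1, -1].
Row 2 of H: [-1, -1, 1, 1, 1, -1, 1, 1].
Row 5 of H: [1, -1, 1, -1, -1, 1, -1, 1].
(H·H^T)[5][5] = Σ_j H[5][j]·H[5][j] = (1)² + (-1)² + (1)² + (-1)² + (-1)² + (1)² + (-1)² + (1)² = 1 + 1 + 1 + 1 + 1 + 1 + 1 + 1 = 8.
(H·H^T)[0][2] = Σ_j H[0][j]·H[2][j] = (-1)·(-1) + (-1)·(-1) + (-1)·(1) + (-1)·(1) + (-1)·(1) + (-1)·(-1) + (-1)·(1) + (-1)·(1) = 1 + 1 + -1 + -1 + -1 + 1 + -1 + -1 = -2.
Rows 0 and 2 are not orthogonal (dot product = -2 ≠ 0), so H is not a Hadamard matrix.

(5,5) entry = 8; (0,2) entry = -2.


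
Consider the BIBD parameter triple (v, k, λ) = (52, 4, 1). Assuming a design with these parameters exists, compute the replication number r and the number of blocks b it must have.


Any 2-(v, k, λ) BIBD satisfies two necessary conditions:
  (i)  Each point sits in r blocks, and counting incidences through any fixed point gives r(k − 1) = λ(v − 1), so r = λ(v − 1)/(k − 1).
  (ii) Total incidences bk = vr, so b = vr/k.
Step 1: r = λ(v − 1)/(k − 1) = 1·(52 − 1)/(4 − 1) = 1·51/3 = 51/3 = 17.
Step 2: b = vr/k = 52·17/4 = 884/4 = 221.
Check integrality: r = 17 ∈ Z ✓, b = 221 ∈ Z ✓.
(These identities are necessary conditions: they determine r and b for any design with these parameters, but do not by themselves prove that one exists.)

r = 17, b = 221.


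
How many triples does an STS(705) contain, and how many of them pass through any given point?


An STS(v) is a 2-(v, 3, 1) BIBD: block size k = 3, λ = 1.
Replication: r(k − 1) = λ(v − 1) ⇒ r·2 = 705 − 1 = 704 ⇒ r = 352.
Block count: bk = vr ⇒ b·3 = 705·352 = 248160 ⇒ b = 82720.

r = 352, b = 82720.


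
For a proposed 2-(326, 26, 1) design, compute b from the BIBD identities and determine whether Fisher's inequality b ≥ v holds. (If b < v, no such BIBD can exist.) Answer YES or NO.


b = λv(v − 1)/(k(k − 1)) = 1·326·325/(26·25) = 105950/650 = 163.
Compare with v = 326: b < v, so Fisher's inequality fails.

NO


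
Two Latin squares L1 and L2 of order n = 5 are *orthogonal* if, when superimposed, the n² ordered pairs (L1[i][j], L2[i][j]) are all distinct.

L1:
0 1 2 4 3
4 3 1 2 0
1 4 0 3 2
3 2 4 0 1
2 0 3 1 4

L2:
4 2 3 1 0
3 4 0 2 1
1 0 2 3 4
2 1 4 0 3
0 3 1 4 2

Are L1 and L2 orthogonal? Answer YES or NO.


Form the n² = 25 superimposed pairs (L1[i][j], L2[i][j]), row by row (rows and columns indexed from 0):
row 0: (0,4) (1,2) (2,3) (4,1) (3,0)
row 1: (4,3) (3,4) (1,0) (2,2) (0,1)
row 2: (1,1) (4,0) (0,2) (3,3) (2,4)
row 3: (3,2) (2,1) (4,4) (0,0) (1,3)
row 4: (2,0) (0,3) (3,1) (1,4) (4,2)
Orthogonality requires all 25 pairs distinct.
Check by first coordinate: for each symbol s of L1, list the L2 entries in the n cells where L1 = s; they must all differ.
  L1 = 0: L2 entries (in reading order) 4, 1, 2, 0, 3 — all 5 distinct ✓
  L1 = 1: L2 entries (in reading order) 2, 0, 1, 3, 4 — all 5 distinct ✓
  L1 = 2: L2 entries (in reading order) 3, 2, 4, 1, 0 — all 5 distinct ✓
  L1 = 3: L2 entries (in reading order) 0, 4, 3, 2, 1 — all 5 distinct ✓
  L1 = 4: L2 entries (in reading order) 1, 3, 0, 4, 2 — all 5 distinct ✓
Every symbol of L1 meets every symbol of L2 exactly once, so all 25 pairs are distinct (25 of 25).
Conclusion: YES.

YES


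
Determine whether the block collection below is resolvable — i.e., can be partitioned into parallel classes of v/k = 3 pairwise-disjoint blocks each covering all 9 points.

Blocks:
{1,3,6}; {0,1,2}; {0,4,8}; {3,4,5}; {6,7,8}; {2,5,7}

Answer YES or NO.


v = 9, block size k = 3, number of blocks = 6.
For resolvability, blocks must partition into parallel classes of size v/k = 3.
Total blocks must therefore be a multiple of 3: 6 = 3·2 + 0 ⇒ divisible ✓.
Greedy packing gives 2 candidate class(es). Each should be a full parallel class (size 3, covers all 9 points).
  Class 1 (3 blocks): {1,3,6}; {0,4,8}; {2,5,7}. Points covered: [0, 1, 2, 3, 4, 5, 6, 7, 8].
  Class 2 (3 blocks): {0,1,2}; {3,4,5}; {6,7,8}. Points covered: [0, 1, 2, 3, 4, 5, 6, 7, 8].
All classes full (size 3)? YES. All classes cover every point? YES.
Resolvable? YES.

YES


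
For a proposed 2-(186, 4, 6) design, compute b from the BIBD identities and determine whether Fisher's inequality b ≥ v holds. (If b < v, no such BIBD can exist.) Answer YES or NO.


r = λ(v − 1)/(k − 1) = 6·185/3 = 370.
b = vr/k = 186·370/4 = 17205.
Fisher's inequality: b ≥ v ⇔ 17205 ≥ 186? YES.

YES


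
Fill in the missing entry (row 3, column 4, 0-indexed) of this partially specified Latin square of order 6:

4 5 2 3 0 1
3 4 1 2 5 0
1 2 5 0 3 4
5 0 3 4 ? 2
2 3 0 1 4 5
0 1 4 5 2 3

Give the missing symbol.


Row 3 contains symbols [0, 2, 3, 4, 5] — missing [1].
Column 4 contains symbols [0, 2, 3, 4, 5] — missing [1].
The missing symbol must appear in both missing sets; intersection = [1].
Therefore the hidden value is 1.

Missing value = 1.


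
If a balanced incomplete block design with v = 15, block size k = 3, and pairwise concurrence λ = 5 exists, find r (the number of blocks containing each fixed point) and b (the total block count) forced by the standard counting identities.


Any 2-(v, k, λ) BIBD satisfies two necessary conditions:
  (i)  Each point sits in r blocks, and counting incidences through any fixed point gives r(k − 1) = λ(v − 1), so r = λ(v − 1)/(k − 1).
  (ii) Total incidences bk = vr, so b = vr/k.
Step 1: r = λ(v − 1)/(k − 1) = 5·(15 − 1)/(3 − 1) = 5·14/2 = 70/2 = 35.
Step 2: b = vr/k = 15·35/3 = 525/3 = 175.
Check integrality: r = 35 ∈ Z ✓, b = 175 ∈ Z ✓.
(These identities are necessary conditions: they determine r and b for any design with these parameters, but do not by themselves prove that one exists.)

r = 35, b = 175.


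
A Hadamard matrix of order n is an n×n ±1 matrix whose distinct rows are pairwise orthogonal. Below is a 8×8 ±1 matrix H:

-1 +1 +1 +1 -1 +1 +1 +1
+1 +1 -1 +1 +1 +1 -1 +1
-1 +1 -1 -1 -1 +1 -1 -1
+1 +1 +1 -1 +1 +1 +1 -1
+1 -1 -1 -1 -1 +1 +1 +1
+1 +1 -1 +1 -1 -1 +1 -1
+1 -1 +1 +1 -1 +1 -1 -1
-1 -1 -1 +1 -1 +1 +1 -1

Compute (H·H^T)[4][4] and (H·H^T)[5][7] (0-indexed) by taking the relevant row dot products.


Row 4 of H: [1, -1, -1, -1, -1, 1, 1, 1].
Row 5 of H: [1, 1, -1, 1, -1, -1, 1, -1].
Row 7 of H: [-1, -1, -1, 1, -1, 1, 1, -1].
(H·H^T)[4][4] = Σ_j H[4][j]·H[4][j] = (1)² + (-1)² + (-1)² + (-1)² + (-1)² + (1)² + (1)² + (1)² = 1 + 1 + 1 + 1 + 1 + 1 + 1 + 1 = 8.
(H·H^T)[5][7] = Σ_j H[5][j]·H[7][j] = (1)·(-1) + (1)·(-1) + (-1)·(-1) + (1)·(1) + (-1)·(-1) + (-1)·(1) + (1)·(1) + (-1)·(-1) = -1 + -1 + 1 + 1 + 1 + -1 + 1 + 1 = 2.
Rows 5 and 7 are not orthogonal (dot product = 2 ≠ 0), so H is not a Hadamard matrix.

(4,4) entry = 8; (5,7) entry = 2.


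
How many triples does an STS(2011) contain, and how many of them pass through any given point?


An STS(v) is a 2-(v, 3, 1) BIBD: block size k = 3, λ = 1.
Replication: r(k − 1) = λ(v − 1) ⇒ r·2 = 2011 − 1 = 2010 ⇒ r = 1005.
Block count: b = v(v − 1)/6 = 2011·2010/6 = 4042110/6 = 673685.
(Check via bk = vr: 673685·3 = 2021055 = 2011·1005 = 2021055 ✓.)

r = 1005, b = 673685.


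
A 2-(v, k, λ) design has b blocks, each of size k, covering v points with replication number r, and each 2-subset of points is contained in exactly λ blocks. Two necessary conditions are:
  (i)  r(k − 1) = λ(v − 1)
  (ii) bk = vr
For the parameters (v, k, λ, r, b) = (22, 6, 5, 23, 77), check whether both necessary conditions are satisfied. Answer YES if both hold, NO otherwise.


Condition (i): r(k − 1) = 23·5 = 115; λ(v − 1) = 5·21 = 105. Match? NO.
Condition (ii): bk = 77·6 = 462; vr = 22·23 = 506. Match? NO.
Both conditions hold? NO.

NO


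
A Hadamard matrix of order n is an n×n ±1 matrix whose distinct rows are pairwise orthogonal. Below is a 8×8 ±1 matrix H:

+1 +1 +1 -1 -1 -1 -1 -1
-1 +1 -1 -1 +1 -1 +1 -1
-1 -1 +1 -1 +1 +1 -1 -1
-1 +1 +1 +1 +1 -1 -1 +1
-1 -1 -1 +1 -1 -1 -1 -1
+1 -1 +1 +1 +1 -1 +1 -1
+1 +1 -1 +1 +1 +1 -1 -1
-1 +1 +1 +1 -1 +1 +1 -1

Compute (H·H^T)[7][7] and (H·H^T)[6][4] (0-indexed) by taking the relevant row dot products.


Row 4 of H: [-1, -1, -1, 1, -1, -1, -1, -1].
Row 6 of H: [1, 1, -1, 1, 1, 1, -1, -1].
Row 7 of H: [-1, 1, 1, 1, -1, 1, 1, -1].
(H·H^T)[7][7] = Σ_j H[7][j]·H[7][j] = (-1)² + (1)² + (1)² + (1)² + (-1)² + (1)² + (1)² + (-1)² = 1 + 1 + 1 + 1 + 1 + 1 + 1 + 1 = 8.
(H·H^T)[6][4] = Σ_j H[6][j]·H[4][j] = (1)·(-1) + (1)·(-1) + (-1)·(-1) + (1)·(1) + (1)·(-1) + (1)·(-1) + (-1)·(-1) + (-1)·(-1) = -1 + -1 + 1 + 1 + -1 + -1 + 1 + 1 = 0.
So rows 6 and 4 are orthogonal; the diagonal entry equals n = 8.

(7,7) entry = 8; (6,4) entry = 0.


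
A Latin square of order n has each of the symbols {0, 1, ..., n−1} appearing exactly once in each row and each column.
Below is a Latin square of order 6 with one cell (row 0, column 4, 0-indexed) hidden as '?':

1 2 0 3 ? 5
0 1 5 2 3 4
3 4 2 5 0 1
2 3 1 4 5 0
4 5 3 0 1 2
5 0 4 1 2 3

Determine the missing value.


Row 0 contains symbols [0, 1, 2, 3, 5] — missing [4].
Column 4 contains symbols [0, 1, 2, 3, 5] — missing [4].
The missing symbol must appear in both missing sets; intersection = [4].
Therefore the hidden value is 4.

Missing value = 4.


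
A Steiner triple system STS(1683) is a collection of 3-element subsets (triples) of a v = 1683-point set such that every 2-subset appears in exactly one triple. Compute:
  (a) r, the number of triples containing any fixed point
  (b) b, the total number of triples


An STS(v) is a 2-(v, 3, 1) BIBD: block size k = 3, λ = 1.
Replication: r(k − 1) = λ(v − 1) ⇒ r·2 = 1683 − 1 = 1682 ⇒ r = 841.
Block count: b = v(v − 1)/6 = 1683·1682/6 = 2830806/6 = 471801.

r = 841, b = 471801.


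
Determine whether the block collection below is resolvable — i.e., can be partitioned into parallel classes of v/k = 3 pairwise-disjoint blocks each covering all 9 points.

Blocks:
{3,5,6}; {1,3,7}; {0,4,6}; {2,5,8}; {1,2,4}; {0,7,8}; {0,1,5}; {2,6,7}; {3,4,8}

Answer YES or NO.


v = 9, block size k = 3, number of blocks = 9.
For resolvability, blocks must partition into parallel classes of size v/k = 3.
Total blocks must therefore be a multiple of 3: 9 = 3·3 + 0 ⇒ divisible ✓.
Greedy packing gives 3 candidate class(es). Each should be a full parallel class (size 3, covers all 9 points).
  Class 1 (3 blocks): {3,5,6}; {1,2,4}; {0,7,8}. Points covered: [0, 1, 2, 3, 4, 5, 6, 7, 8].
  Class 2 (3 blocks): {1,3,7}; {0,4,6}; {2,5,8}. Points covered: [0, 1, 2, 3, 4, 5, 6, 7, 8].
  Class 3 (3 blocks): {0,1,5}; {2,6,7}; {3,4,8}. Points covered: [0, 1, 2, 3, 4, 5, 6, 7, 8].
All classes full (size 3)? YES. All classes cover every point? YES.
Resolvable? YES.

YES


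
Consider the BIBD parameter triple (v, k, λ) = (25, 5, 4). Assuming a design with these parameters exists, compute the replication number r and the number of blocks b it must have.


Any 2-(v, k, λ) BIBD satisfies two necessary conditions:
  (i)  Each point sits in r blocks, and counting incidences through any fixed point gives r(k − 1) = λ(v − 1), so r = λ(v − 1)/(k − 1).
  (ii) Total incidences bk = vr, so b = vr/k.
Step 1: r = λ(v − 1)/(k − 1) = 4·(25 − 1)/(5 − 1) = 4·24/4 = 96/4 = 24.
Step 2: b = vr/k = 25·24/5 = 600/5 = 120.
Check integrality: r = 24 ∈ Z ✓, b = 120 ∈ Z ✓.
(These identities are necessary conditions: they determine r and b for any design with these parameters, but do not by themselves prove that one exists.)

r = 24, b = 120.


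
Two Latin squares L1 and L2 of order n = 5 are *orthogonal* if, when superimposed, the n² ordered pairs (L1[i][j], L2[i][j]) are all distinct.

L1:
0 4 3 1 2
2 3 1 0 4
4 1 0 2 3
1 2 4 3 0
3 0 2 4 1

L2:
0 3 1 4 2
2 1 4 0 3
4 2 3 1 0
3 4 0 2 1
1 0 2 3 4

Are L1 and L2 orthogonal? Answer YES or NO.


Form the n² = 25 superimposed pairs (L1[i][j], L2[i][j]), row by row (rows and columns indexed from 0):
row 0: (0,0) (4,3) (3,1) (1,4) (2,2)
row 1: (2,2) (3,1) (1,4) (0,0) (4,3)
row 2: (4,4) (1,2) (0,3) (2,1) (3,0)
row 3: (1,3) (2,4) (4,0) (3,2) (0,1)
row 4: (3,1) (0,0) (2,2) (4,3) (1,4)
Orthogonality requires all 25 pairs distinct.
But the pair (2,2) repeats: cell (0,4) has L1 = 2, L2 = 2, and cell (1,0) has L1 = 2, L2 = 2.
A repeated pair means some other pair never occurs (only 15 distinct pairs out of 25), so the squares are not orthogonal.
Conclusion: NO.

NO


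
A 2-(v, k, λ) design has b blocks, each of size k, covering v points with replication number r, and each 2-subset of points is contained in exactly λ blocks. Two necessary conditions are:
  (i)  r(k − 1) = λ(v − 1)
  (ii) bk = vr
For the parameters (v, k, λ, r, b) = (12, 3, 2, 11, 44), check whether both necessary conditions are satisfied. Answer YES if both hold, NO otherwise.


Condition (i): r(k − 1) = 11·2 = 22; λ(v − 1) = 2·11 = 22. Match? YES.
Condition (ii): bk = 44·3 = 132; vr = 12·11 = 132. Match? YES.
Both conditions hold? YES.

YES


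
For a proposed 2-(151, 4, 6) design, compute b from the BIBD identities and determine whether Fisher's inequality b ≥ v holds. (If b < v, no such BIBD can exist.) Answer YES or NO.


b = λv(v − 1)/(k(k − 1)) = 6·151·150/(4·3) = 135900/12 = 11325.
Compare with v = 151: b ≥ v, so Fisher's inequality holds.

YES


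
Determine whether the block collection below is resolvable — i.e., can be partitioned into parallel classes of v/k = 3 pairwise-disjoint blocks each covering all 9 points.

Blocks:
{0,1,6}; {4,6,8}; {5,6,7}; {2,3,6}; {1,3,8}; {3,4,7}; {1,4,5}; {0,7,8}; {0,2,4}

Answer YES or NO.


v = 9, block size k = 3, number of blocks = 9.
For resolvability, blocks must partition into parallel classes of size v/k = 3.
Total blocks must therefore be a multiple of 3: 9 = 3·3 + 0 ⇒ divisible ✓.
Consider block {0,1,6}. The only other block(s) in the collection disjoint from it are {3,4,7} — just 1 block(s). Any parallel class containing {0,1,6} would need 2 other blocks each disjoint from it, so no parallel class of size 3 can contain {0,1,6}.
Since every block must belong to some parallel class in a resolution, the collection cannot be partitioned into parallel classes.
Resolvable? NO.

NO


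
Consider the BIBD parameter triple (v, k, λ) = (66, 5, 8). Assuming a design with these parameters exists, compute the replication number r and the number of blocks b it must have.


Any 2-(v, k, λ) BIBD satisfies two necessary conditions:
  (i)  Each point sits in r blocks, and counting incidences through any fixed point gives r(k − 1) = λ(v − 1), so r = λ(v − 1)/(k − 1).
  (ii) Total incidences bk = vr, so b = vr/k.
Step 1: r = λ(v − 1)/(k − 1) = 8·(66 − 1)/(5 − 1) = 8·65/4 = 520/4 = 130.
Step 2: b = vr/k = 66·130/5 = 8580/5 = 1716.
Check integrality: r = 130 ∈ Z ✓, b = 1716 ∈ Z ✓.
(These identities are necessary conditions: they determine r and b for any design with these parameters, but do not by themselves prove that one exists.)

r = 130, b = 1716.


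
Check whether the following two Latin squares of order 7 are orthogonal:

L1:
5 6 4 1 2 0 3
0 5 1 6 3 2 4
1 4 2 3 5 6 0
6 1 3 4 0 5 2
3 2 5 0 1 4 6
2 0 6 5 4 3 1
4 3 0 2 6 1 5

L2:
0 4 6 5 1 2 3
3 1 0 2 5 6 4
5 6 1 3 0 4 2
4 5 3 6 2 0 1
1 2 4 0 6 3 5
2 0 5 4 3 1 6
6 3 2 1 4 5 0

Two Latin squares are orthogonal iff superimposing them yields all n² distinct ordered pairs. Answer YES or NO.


Form the n² = 49 superimposed pairs (L1[i][j], L2[i][j]), row by row (rows and columns indexed from 0):
row 0: (5,0) (6,4) (4,6) (1,5) (2,1) (0,2) (3,3)
row 1: (0,3) (5,1) (1,0) (6,2) (3,5) (2,6) (4,4)
row 2: (1,5) (4,6) (2,1) (3,3) (5,0) (6,4) (0,2)
row 3: (6,4) (1,5) (3,3) (4,6) (0,2) (5,0) (2,1)
row 4: (3,1) (2,2) (5,4) (0,0) (1,6) (4,3) (6,5)
row 5: (2,2) (0,0) (6,5) (5,4) (4,3) (3,1) (1,6)
row 6: (4,6) (3,3) (0,2) (2,1) (6,4) (1,5) (5,0)
Orthogonality requires all 49 pairs distinct.
But the pair (1,5) repeats: cell (0,3) has L1 = 1, L2 = 5, and cell (2,0) has L1 = 1, L2 = 5.
A repeated pair means some other pair never occurs (only 21 distinct pairs out of 49), so the squares are not orthogonal.
Conclusion: NO.

NO


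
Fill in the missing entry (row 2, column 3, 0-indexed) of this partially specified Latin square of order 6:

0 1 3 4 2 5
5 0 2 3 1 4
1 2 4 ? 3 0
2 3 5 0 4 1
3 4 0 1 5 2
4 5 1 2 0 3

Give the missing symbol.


Row 2 contains symbols [0, 1, 2, 3, 4] — missing [5].
Column 3 contains symbols [0, 1, 2, 3, 4] — missing [5].
The missing symbol must appear in both missing sets; intersection = [5].
Therefore the hidden value is 5.

Missing value = 5.


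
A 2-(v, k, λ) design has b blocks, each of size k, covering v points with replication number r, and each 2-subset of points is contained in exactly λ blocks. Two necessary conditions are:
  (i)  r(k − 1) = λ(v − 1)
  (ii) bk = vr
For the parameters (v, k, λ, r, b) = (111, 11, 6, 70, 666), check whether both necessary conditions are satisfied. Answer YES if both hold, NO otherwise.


Condition (i): r(k − 1) = 70·10 = 700; λ(v − 1) = 6·110 = 660. Match? NO.
Condition (ii): bk = 666·11 = 7326; vr = 111·70 = 7770. Match? NO.
Both conditions hold? NO.

NO


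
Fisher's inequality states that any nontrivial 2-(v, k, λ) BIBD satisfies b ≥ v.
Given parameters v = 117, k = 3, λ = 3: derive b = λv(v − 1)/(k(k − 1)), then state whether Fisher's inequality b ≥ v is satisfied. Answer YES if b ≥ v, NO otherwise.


r = λ(v − 1)/(k − 1) = 3·116/2 = 174.
b = vr/k = 117·174/3 = 6786.
Fisher's inequality: b ≥ v ⇔ 6786 ≥ 117? YES.

YES
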